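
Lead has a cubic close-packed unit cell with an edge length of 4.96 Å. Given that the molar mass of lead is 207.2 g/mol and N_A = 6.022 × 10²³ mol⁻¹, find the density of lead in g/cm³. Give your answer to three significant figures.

An FCC unit cell contains Z = 4 atoms.
Cell volume: a³ = (4.96 Å)³ = (4.960 × 10^-8 cm)³ = 1.220 × 10^-22 cm³.
ρ = Z·M/(N_A·a³) = 4 × 207.2 / (6.022 × 10²³ × 1.220 × 10^-22) = 11.28 g/cm³.

11.3 g/cm³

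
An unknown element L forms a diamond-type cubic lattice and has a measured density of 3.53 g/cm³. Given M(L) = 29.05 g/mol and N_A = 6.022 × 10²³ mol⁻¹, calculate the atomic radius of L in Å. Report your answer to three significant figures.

1.04 Å

For a diamond cubic cell (Z = 8), a³ = Z·M/(N_A·ρ) = 8 × 29.05 / (6.022 × 10²³ × 3.530) = 1.093 × 10^-22 cm³, so a = 4.782 × 10^-8 cm = 4.782 Å.
Nearest neighbors lie along the body diagonal with √3·a = 8r, so r = 0.2165 × a = 1.04 Å.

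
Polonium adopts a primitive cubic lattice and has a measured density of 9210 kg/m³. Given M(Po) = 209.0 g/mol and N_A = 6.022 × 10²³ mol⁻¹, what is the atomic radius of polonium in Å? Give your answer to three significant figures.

1.68 Å

For a simple cubic cell (Z = 1), a³ = Z·M/(N_A·ρ) = 1 × 209.0 / (6.022 × 10²³ × 9.210) = 3.768 × 10^-23 cm³, so a = 3.353 × 10^-8 cm = 3.353 Å.
Atoms touch along the cell edge, so a = 2r, so r = 0.5000 × a = 1.68 Å.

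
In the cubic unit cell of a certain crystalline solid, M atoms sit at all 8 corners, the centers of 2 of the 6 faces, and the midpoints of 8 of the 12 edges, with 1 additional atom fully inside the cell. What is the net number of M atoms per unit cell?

Corner atoms are shared by 8 cells (1/8 each), face atoms by 2 (1/2 each), edge atoms by 4 (1/4 each), interior atoms are unshared.
Net atoms = 8 × 1/8 + 2 × 1/2 + 8 × 1/4 + 1 = 1 + 1 + 2 + 1 = 5.

5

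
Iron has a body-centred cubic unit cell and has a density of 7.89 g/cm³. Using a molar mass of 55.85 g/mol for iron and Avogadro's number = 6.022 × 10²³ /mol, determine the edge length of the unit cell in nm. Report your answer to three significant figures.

0.286 nm

With Z = 2 atoms per BCC cell, a³ = Z·M/(N_A·ρ) = 2 × 55.85 / (6.022 × 10²³ × 7.890 g/cm³) = 2.351 × 10^-23 cm³.
a = (2.351 × 10^-23)^(1/3) = 2.865 × 10^-8 cm = 0.286 nm.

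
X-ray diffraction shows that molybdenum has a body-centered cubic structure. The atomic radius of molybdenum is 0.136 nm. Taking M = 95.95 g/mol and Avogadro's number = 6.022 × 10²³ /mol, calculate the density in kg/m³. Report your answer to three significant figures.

In a BCC lattice, atoms touch along the body diagonal, so √3·a = 4r, giving a = 0.3141 nm = 3.141 × 10^-8 cm.
With Z = 2, ρ = Z·M/(N_A·a³) = 2 × 95.95 / (6.022 × 10²³ × 3.098 × 10^-23) = 10.29 g/cm³ = 10300 kg/m³.

10300 kg/m³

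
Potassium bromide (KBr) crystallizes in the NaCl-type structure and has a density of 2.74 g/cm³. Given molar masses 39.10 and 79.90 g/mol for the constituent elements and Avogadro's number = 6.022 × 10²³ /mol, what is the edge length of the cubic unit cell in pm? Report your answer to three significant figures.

M(KBr) = 119.0 g/mol; Z = 4 formula units per cell.
a³ = Z·M/(N_A·ρ) = 4 × 119.0 / (6.022 × 10²³ × 2.74) = 2.885 × 10^-22 cm³, so a = 6.608 × 10^-8 cm = 661 pm.

661 pm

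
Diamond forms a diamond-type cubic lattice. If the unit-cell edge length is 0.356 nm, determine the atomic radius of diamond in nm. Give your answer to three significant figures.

In a diamond cubic lattice, nearest neighbors lie along the body diagonal with √3·a = 8r.
r = √3·a/8 = 1.7321 × 0.356 / 8 = 0.0771 nm.

0.0771 nm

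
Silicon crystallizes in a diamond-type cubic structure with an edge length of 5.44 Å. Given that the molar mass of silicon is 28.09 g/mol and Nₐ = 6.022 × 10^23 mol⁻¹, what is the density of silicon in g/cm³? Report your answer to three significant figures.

A diamond cubic unit cell contains Z = 8 atoms.
Cell volume: a³ = (5.44 Å)³ = (5.440 × 10^-8 cm)³ = 1.610 × 10^-22 cm³.
ρ = Z·M/(N_A·a³) = 8 × 28.09 / (6.022 × 10²³ × 1.610 × 10^-22) = 2.318 g/cm³.

2.32 g/cm³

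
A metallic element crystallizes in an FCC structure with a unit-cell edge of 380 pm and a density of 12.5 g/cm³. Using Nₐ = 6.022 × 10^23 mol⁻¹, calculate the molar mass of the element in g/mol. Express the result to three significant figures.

103 g/mol

An FCC cell has Z = 4 atoms; a = 3.800 × 10^-8 cm.
M = ρ·N_A·a³/Z = 12.5 × 6.022 × 10²³ × 5.487 × 10^-23 / 4 = 103 g/mol.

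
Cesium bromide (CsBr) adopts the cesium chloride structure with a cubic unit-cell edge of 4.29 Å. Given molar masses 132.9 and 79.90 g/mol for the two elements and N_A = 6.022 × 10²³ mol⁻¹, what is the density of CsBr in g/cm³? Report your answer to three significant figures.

The cesium chloride structure contains Z = 1 formula unit per cell; M(CsBr) = 132.9 + 79.90 = 212.8 g/mol.
a³ = (4.290 × 10^-8 cm)³ = 7.895 × 10^-23 cm³.
ρ = 1 × 212.8 / (6.022 × 10²³ × 7.895 × 10^-23) = 4.476 g/cm³.

4.48 g/cm³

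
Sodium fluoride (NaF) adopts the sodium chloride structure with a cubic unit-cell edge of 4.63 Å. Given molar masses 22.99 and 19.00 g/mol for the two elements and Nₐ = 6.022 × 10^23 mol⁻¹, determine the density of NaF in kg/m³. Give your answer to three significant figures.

The sodium chloride structure contains Z = 4 formula units per cell; M(NaF) = 22.99 + 19.00 = 41.99 g/mol.
a³ = (4.630 × 10^-8 cm)³ = 9.925 × 10^-23 cm³.
ρ = 4 × 41.99 / (6.022 × 10²³ × 9.925 × 10^-23) = 2.810 g/cm³ = 2810 kg/m³.

2810 kg/m³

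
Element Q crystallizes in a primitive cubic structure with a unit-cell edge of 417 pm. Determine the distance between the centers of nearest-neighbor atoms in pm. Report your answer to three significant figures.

417 pm

In a simple cubic structure, atoms touch along the cell edge, so a = 2r; the nearest-neighbor distance equals 2r = 1.000·a.
d = 1.000 × 417 = 417 pm.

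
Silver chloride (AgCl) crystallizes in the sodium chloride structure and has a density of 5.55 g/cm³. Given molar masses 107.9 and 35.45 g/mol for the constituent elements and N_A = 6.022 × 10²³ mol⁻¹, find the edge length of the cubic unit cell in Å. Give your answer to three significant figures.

M(AgCl) = 143.35 g/mol; Z = 4 formula units per cell.
a³ = Z·M/(N_A·ρ) = 4 × 143.35 / (6.022 × 10²³ × 5.55) = 1.716 × 10^-22 cm³, so a = 5.557 × 10^-8 cm = 5.56 Å.

5.56 Å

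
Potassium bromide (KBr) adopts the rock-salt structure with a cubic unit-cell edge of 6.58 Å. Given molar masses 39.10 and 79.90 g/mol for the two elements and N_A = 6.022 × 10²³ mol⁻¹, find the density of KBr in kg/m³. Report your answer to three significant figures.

The rock-salt structure contains Z = 4 formula units per cell; M(KBr) = 39.10 + 79.90 = 119.0 g/mol.
a³ = (6.580 × 10^-8 cm)³ = 2.849 × 10^-22 cm³.
ρ = 4 × 119.0 / (6.022 × 10²³ × 2.849 × 10^-22) = 2.775 g/cm³ = 2770 kg/m³.

2770 kg/m³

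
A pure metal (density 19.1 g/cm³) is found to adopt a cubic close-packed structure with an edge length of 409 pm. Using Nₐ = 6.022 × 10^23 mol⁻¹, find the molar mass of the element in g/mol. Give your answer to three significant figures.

An FCC cell has Z = 4 atoms; a = 4.090 × 10^-8 cm.
M = ρ·N_A·a³/Z = 19.1 × 6.022 × 10²³ × 6.842 × 10^-23 / 4 = 197 g/mol.

197 g/mol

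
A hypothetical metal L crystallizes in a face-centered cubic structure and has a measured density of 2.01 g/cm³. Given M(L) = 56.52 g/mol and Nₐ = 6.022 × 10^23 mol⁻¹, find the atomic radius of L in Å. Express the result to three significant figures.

2.02 Å

For an FCC cell (Z = 4), a³ = Z·M/(N_A·ρ) = 4 × 56.52 / (6.022 × 10²³ × 2.010) = 1.868 × 10^-22 cm³, so a = 5.716 × 10^-8 cm = 5.716 Å.
Atoms touch along the face diagonal, so √2·a = 4r, so r = 0.3536 × a = 2.02 Å.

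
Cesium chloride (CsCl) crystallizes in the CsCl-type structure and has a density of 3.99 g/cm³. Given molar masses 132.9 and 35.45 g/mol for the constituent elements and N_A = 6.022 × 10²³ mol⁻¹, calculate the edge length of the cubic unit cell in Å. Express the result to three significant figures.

M(CsCl) = 168.35 g/mol; Z = 1 formula unit per cell.
a³ = Z·M/(N_A·ρ) = 1 × 168.35 / (6.022 × 10²³ × 3.99) = 7.006 × 10^-23 cm³, so a = 4.123 × 10^-8 cm = 4.12 Å.

4.12 Å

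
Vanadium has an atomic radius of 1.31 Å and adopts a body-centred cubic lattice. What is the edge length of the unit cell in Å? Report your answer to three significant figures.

3.03 Å

In a BCC lattice, atoms touch along the body diagonal, so √3·a = 4r.
a = 4r/√3 = 4 × 1.31 / 1.7321 = 3.03 Å.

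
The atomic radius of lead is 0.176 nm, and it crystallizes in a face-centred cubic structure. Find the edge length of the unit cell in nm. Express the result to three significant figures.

0.498 nm

In an FCC lattice, atoms touch along the face diagonal, so √2·a = 4r.
a = 4r/√2 = 4 × 0.176 / 1.4142 = 0.498 nm.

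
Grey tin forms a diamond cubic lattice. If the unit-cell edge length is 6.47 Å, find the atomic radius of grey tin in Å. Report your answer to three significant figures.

In a diamond cubic lattice, nearest neighbors lie along the body diagonal with √3·a = 8r.
r = √3·a/8 = 1.7321 × 6.47 / 8 = 1.40 Å.

1.40 Å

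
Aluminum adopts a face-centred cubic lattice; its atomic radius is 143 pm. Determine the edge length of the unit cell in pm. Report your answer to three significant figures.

In an FCC lattice, atoms touch along the face diagonal, so √2·a = 4r.
a = 4r/√2 = 4 × 143 / 1.4142 = 404 pm.

404 pm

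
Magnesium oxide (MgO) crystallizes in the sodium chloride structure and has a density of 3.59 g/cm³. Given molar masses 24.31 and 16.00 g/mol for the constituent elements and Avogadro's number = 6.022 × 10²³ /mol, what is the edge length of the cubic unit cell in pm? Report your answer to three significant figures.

421 pm

M(MgO) = 40.31 g/mol; Z = 4 formula units per cell.
a³ = Z·M/(N_A·ρ) = 4 × 40.31 / (6.022 × 10²³ × 3.59) = 7.458 × 10^-23 cm³, so a = 4.209 × 10^-8 cm = 421 pm.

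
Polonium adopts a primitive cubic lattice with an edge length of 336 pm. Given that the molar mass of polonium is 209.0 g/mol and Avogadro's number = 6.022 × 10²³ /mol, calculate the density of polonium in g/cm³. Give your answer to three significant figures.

A simple cubic unit cell contains Z = 1 atom.
Cell volume: a³ = (336 pm)³ = (3.360 × 10^-8 cm)³ = 3.793 × 10^-23 cm³.
ρ = Z·M/(N_A·a³) = 1 × 209.0 / (6.022 × 10²³ × 3.793 × 10^-23) = 9.149 g/cm³.

9.15 g/cm³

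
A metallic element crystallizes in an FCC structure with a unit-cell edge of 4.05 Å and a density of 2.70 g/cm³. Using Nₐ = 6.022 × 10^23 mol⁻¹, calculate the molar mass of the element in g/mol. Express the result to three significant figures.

27.0 g/mol

An FCC cell has Z = 4 atoms; a = 4.050 × 10^-8 cm.
M = ρ·N_A·a³/Z = 2.70 × 6.022 × 10²³ × 6.643 × 10^-23 / 4 = 27.0 g/mol.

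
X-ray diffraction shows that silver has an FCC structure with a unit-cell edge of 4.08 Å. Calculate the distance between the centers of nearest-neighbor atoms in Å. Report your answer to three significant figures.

In an FCC structure, atoms touch along the face diagonal, so √2·a = 4r; the nearest-neighbor distance equals 2r = 0.7071·a.
d = 0.7071 × 4.08 = 2.88 Å.

2.88 Å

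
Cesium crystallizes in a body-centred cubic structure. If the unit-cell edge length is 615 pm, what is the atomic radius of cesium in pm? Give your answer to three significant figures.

266 pm

In a BCC lattice, atoms touch along the body diagonal, so √3·a = 4r.
r = √3·a/4 = 1.7321 × 615 / 4 = 266 pm.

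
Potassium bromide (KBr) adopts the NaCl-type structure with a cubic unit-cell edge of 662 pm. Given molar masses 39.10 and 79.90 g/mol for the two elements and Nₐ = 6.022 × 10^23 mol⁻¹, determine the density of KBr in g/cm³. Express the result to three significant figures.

2.72 g/cm³

The NaCl-type structure contains Z = 4 formula units per cell; M(KBr) = 39.10 + 79.90 = 119.0 g/mol.
a³ = (6.620 × 10^-8 cm)³ = 2.901 × 10^-22 cm³.
ρ = 4 × 119.0 / (6.022 × 10²³ × 2.901 × 10^-22) = 2.725 g/cm³.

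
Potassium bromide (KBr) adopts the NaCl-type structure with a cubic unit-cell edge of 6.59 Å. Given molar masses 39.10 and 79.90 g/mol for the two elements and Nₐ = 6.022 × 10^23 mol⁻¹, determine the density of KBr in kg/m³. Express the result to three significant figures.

2760 kg/m³

The NaCl-type structure contains Z = 4 formula units per cell; M(KBr) = 39.10 + 79.90 = 119.0 g/mol.
a³ = (6.590 × 10^-8 cm)³ = 2.862 × 10^-22 cm³.
ρ = 4 × 119.0 / (6.022 × 10²³ × 2.862 × 10^-22) = 2.762 g/cm³ = 2760 kg/m³.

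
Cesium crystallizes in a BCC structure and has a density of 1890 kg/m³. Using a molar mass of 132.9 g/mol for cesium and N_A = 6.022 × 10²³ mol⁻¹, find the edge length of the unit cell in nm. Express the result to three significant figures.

0.616 nm

With Z = 2 atoms per BCC cell, a³ = Z·M/(N_A·ρ) = 2 × 132.9 / (6.022 × 10²³ × 1.890 g/cm³) = 2.335 × 10^-22 cm³.
a = (2.335 × 10^-22)^(1/3) = 6.158 × 10^-8 cm = 0.616 nm.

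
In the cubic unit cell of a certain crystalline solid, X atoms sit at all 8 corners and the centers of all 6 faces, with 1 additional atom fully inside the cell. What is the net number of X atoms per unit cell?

5

Corner atoms are shared by 8 cells (1/8 each), face atoms by 2 (1/2 each), interior atoms are unshared.
Net atoms = 8 × 1/8 + 6 × 1/2 + 1 = 1 + 3 + 1 = 5.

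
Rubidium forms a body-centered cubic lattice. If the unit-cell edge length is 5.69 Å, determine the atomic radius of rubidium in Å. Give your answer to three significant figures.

2.46 Å

In a BCC lattice, atoms touch along the body diagonal, so √3·a = 4r.
r = √3·a/4 = 1.7321 × 5.69 / 4 = 2.46 Å.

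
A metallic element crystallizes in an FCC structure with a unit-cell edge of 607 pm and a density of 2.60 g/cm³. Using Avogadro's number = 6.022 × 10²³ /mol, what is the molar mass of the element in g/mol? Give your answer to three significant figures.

An FCC cell has Z = 4 atoms; a = 6.070 × 10^-8 cm.
M = ρ·N_A·a³/Z = 2.60 × 6.022 × 10²³ × 2.236 × 10^-22 / 4 = 87.5 g/mol.

87.5 g/mol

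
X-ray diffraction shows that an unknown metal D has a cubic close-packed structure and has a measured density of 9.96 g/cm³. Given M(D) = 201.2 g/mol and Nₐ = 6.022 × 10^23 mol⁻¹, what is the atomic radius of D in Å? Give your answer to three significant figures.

For an FCC cell (Z = 4), a³ = Z·M/(N_A·ρ) = 4 × 201.2 / (6.022 × 10²³ × 9.960) = 1.342 × 10^-22 cm³, so a = 5.120 × 10^-8 cm = 5.120 Å.
Atoms touch along the face diagonal, so √2·a = 4r, so r = 0.3536 × a = 1.81 Å.

1.81 Å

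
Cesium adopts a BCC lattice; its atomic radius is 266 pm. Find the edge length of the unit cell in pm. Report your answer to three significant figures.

614 pm

In a BCC lattice, atoms touch along the body diagonal, so √3·a = 4r.
a = 4r/√3 = 4 × 266 / 1.7321 = 614 pm.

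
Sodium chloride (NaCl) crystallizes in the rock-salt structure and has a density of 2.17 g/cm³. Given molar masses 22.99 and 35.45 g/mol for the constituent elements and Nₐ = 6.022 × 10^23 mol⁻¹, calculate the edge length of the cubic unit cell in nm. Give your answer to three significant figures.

M(NaCl) = 58.44 g/mol; Z = 4 formula units per cell.
a³ = Z·M/(N_A·ρ) = 4 × 58.44 / (6.022 × 10²³ × 2.17) = 1.789 × 10^-22 cm³, so a = 5.635 × 10^-8 cm = 0.563 nm.

0.563 nm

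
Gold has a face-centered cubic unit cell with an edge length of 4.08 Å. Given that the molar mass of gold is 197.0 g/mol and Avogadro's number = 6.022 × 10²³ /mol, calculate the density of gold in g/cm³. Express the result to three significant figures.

An FCC unit cell contains Z = 4 atoms.
Cell volume: a³ = (4.08 Å)³ = (4.080 × 10^-8 cm)³ = 6.792 × 10^-23 cm³.
ρ = Z·M/(N_A·a³) = 4 × 197.0 / (6.022 × 10²³ × 6.792 × 10^-23) = 19.27 g/cm³.

19.3 g/cm³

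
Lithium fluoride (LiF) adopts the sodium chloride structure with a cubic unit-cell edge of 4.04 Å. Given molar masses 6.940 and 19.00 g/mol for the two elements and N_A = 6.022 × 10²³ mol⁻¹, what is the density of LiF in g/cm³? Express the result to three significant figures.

2.61 g/cm³

The sodium chloride structure contains Z = 4 formula units per cell; M(LiF) = 6.940 + 19.00 = 25.94 g/mol.
a³ = (4.040 × 10^-8 cm)³ = 6.594 × 10^-23 cm³.
ρ = 4 × 25.94 / (6.022 × 10²³ × 6.594 × 10^-23) = 2.613 g/cm³.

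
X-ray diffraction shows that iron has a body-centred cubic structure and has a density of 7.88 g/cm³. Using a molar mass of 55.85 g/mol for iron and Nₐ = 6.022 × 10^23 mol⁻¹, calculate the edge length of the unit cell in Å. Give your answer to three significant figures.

With Z = 2 atoms per BCC cell, a³ = Z·M/(N_A·ρ) = 2 × 55.85 / (6.022 × 10²³ × 7.880 g/cm³) = 2.354 × 10^-23 cm³.
a = (2.354 × 10^-23)^(1/3) = 2.866 × 10^-8 cm = 2.87 Å.

2.87 Å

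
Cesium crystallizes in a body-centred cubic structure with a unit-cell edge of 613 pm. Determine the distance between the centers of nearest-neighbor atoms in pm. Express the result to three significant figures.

531 pm

In a BCC structure, atoms touch along the body diagonal, so √3·a = 4r; the nearest-neighbor distance equals 2r = 0.8660·a.
d = 0.8660 × 613 = 531 pm.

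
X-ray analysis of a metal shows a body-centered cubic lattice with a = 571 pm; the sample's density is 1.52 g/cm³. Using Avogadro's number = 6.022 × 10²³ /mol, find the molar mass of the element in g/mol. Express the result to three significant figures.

85.2 g/mol

A BCC cell has Z = 2 atoms; a = 5.710 × 10^-8 cm.
M = ρ·N_A·a³/Z = 1.52 × 6.022 × 10²³ × 1.862 × 10^-22 / 2 = 85.2 g/mol.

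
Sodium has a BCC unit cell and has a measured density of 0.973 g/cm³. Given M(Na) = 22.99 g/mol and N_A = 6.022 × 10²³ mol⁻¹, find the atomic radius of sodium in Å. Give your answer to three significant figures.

For a BCC cell (Z = 2), a³ = Z·M/(N_A·ρ) = 2 × 22.99 / (6.022 × 10²³ × 0.9730) = 7.847 × 10^-23 cm³, so a = 4.281 × 10^-8 cm = 4.281 Å.
Atoms touch along the body diagonal, so √3·a = 4r, so r = 0.4330 × a = 1.85 Å.

1.85 Å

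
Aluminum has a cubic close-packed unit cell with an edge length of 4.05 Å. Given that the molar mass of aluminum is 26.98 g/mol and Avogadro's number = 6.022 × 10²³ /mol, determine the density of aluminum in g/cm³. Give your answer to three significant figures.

2.70 g/cm³

An FCC unit cell contains Z = 4 atoms.
Cell volume: a³ = (4.05 Å)³ = (4.050 × 10^-8 cm)³ = 6.643 × 10^-23 cm³.
ρ = Z·M/(N_A·a³) = 4 × 26.98 / (6.022 × 10²³ × 6.643 × 10^-23) = 2.698 g/cm³.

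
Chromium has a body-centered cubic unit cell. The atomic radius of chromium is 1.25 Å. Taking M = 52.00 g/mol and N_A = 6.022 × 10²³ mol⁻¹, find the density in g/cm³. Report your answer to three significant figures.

7.18 g/cm³

In a BCC lattice, atoms touch along the body diagonal, so √3·a = 4r, giving a = 2.887 Å = 2.887 × 10^-8 cm.
With Z = 2, ρ = Z·M/(N_A·a³) = 2 × 52.00 / (6.022 × 10²³ × 2.406 × 10^-23) = 7.179 g/cm³.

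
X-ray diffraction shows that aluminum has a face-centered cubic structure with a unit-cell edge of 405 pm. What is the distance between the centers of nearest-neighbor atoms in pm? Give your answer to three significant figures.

In an FCC structure, atoms touch along the face diagonal, so √2·a = 4r; the nearest-neighbor distance equals 2r = 0.7071·a.
d = 0.7071 × 405 = 286 pm.

286 pm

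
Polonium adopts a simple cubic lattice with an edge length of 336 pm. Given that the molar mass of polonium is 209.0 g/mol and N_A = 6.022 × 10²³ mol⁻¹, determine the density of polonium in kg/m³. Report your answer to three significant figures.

A simple cubic unit cell contains Z = 1 atom.
Cell volume: a³ = (336 pm)³ = (3.360 × 10^-8 cm)³ = 3.793 × 10^-23 cm³.
ρ = Z·M/(N_A·a³) = 1 × 209.0 / (6.022 × 10²³ × 3.793 × 10^-23) = 9.149 g/cm³ = 9150 kg/m³.

9150 kg/m³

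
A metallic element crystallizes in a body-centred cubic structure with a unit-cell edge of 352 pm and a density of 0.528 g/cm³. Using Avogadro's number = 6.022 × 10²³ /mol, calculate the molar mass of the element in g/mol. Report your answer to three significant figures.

A BCC cell has Z = 2 atoms; a = 3.520 × 10^-8 cm.
M = ρ·N_A·a³/Z = 0.528 × 6.022 × 10²³ × 4.361 × 10^-23 / 2 = 6.93 g/mol.

6.93 g/mol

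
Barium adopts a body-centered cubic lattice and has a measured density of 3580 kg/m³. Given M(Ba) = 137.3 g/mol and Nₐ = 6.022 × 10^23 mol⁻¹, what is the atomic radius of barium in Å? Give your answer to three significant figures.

For a BCC cell (Z = 2), a³ = Z·M/(N_A·ρ) = 2 × 137.3 / (6.022 × 10²³ × 3.580) = 1.274 × 10^-22 cm³, so a = 5.031 × 10^-8 cm = 5.031 Å.
Atoms touch along the body diagonal, so √3·a = 4r, so r = 0.4330 × a = 2.18 Å.

2.18 Å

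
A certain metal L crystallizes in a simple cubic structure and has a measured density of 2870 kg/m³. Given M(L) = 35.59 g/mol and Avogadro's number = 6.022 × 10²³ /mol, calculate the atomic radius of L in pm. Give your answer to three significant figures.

137 pm

For a simple cubic cell (Z = 1), a³ = Z·M/(N_A·ρ) = 1 × 35.59 / (6.022 × 10²³ × 2.870) = 2.059 × 10^-23 cm³, so a = 2.741 × 10^-8 cm = 274.1 pm.
Atoms touch along the cell edge, so a = 2r, so r = 0.5000 × a = 137 pm.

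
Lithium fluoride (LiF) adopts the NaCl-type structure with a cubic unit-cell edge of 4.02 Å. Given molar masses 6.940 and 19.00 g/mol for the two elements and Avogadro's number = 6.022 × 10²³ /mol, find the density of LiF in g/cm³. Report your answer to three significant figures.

The NaCl-type structure contains Z = 4 formula units per cell; M(LiF) = 6.940 + 19.00 = 25.94 g/mol.
a³ = (4.020 × 10^-8 cm)³ = 6.496 × 10^-23 cm³.
ρ = 4 × 25.94 / (6.022 × 10²³ × 6.496 × 10^-23) = 2.652 g/cm³.

2.65 g/cm³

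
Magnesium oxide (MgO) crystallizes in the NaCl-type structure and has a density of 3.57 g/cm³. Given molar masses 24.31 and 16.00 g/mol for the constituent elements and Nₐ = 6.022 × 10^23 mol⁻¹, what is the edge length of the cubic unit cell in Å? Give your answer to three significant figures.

M(MgO) = 40.31 g/mol; Z = 4 formula units per cell.
a³ = Z·M/(N_A·ρ) = 4 × 40.31 / (6.022 × 10²³ × 3.57) = 7.500 × 10^-23 cm³, so a = 4.217 × 10^-8 cm = 4.22 Å.

4.22 Å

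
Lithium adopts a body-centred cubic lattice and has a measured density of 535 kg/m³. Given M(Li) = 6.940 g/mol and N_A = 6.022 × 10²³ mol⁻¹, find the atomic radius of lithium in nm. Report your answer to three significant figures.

0.152 nm

For a BCC cell (Z = 2), a³ = Z·M/(N_A·ρ) = 2 × 6.940 / (6.022 × 10²³ × 0.5350) = 4.308 × 10^-23 cm³, so a = 3.506 × 10^-8 cm = 0.3506 nm.
Atoms touch along the body diagonal, so √3·a = 4r, so r = 0.4330 × a = 0.152 nm.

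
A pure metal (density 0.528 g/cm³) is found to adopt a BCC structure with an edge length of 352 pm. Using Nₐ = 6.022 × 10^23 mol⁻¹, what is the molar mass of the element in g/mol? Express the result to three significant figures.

A BCC cell has Z = 2 atoms; a = 3.520 × 10^-8 cm.
M = ρ·N_A·a³/Z = 0.528 × 6.022 × 10²³ × 4.361 × 10^-23 / 2 = 6.93 g/mol.

6.93 g/mol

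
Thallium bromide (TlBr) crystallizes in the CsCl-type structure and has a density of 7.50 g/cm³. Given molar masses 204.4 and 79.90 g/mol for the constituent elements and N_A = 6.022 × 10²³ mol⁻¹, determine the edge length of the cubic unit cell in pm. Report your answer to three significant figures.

M(TlBr) = 284.3 g/mol; Z = 1 formula unit per cell.
a³ = Z·M/(N_A·ρ) = 1 × 284.3 / (6.022 × 10²³ × 7.50) = 6.295 × 10^-23 cm³, so a = 3.978 × 10^-8 cm = 398 pm.

398 pm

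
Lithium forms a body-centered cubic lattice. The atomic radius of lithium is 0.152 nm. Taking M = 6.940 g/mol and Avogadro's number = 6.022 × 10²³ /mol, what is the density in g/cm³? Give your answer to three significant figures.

0.533 g/cm³

In a BCC lattice, atoms touch along the body diagonal, so √3·a = 4r, giving a = 0.3510 nm = 3.510 × 10^-8 cm.
With Z = 2, ρ = Z·M/(N_A·a³) = 2 × 6.940 / (6.022 × 10²³ × 4.325 × 10^-23) = 0.5329 g/cm³.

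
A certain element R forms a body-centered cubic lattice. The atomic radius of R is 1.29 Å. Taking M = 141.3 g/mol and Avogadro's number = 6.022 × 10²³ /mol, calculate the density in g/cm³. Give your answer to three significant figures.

In a BCC lattice, atoms touch along the body diagonal, so √3·a = 4r, giving a = 2.979 Å = 2.979 × 10^-8 cm.
With Z = 2, ρ = Z·M/(N_A·a³) = 2 × 141.3 / (6.022 × 10²³ × 2.644 × 10^-23) = 17.75 g/cm³.

17.7 g/cm³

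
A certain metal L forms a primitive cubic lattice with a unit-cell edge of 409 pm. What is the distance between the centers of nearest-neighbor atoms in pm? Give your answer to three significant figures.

409 pm

In a simple cubic structure, atoms touch along the cell edge, so a = 2r; the nearest-neighbor distance equals 2r = 1.000·a.
d = 1.000 × 409 = 409 pm.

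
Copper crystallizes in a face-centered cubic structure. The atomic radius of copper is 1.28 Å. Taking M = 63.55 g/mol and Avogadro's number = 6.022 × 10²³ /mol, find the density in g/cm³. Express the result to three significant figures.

In an FCC lattice, atoms touch along the face diagonal, so √2·a = 4r, giving a = 3.620 Å = 3.620 × 10^-8 cm.
With Z = 4, ρ = Z·M/(N_A·a³) = 4 × 63.55 / (6.022 × 10²³ × 4.745 × 10^-23) = 8.895 g/cm³.

8.90 g/cm³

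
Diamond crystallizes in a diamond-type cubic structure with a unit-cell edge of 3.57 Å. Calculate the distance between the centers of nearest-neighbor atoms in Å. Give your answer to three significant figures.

1.55 Å

In a diamond cubic structure, nearest neighbors lie along the body diagonal with √3·a = 8r; the nearest-neighbor distance equals 2r = 0.4330·a.
d = 0.4330 × 3.57 = 1.55 Å.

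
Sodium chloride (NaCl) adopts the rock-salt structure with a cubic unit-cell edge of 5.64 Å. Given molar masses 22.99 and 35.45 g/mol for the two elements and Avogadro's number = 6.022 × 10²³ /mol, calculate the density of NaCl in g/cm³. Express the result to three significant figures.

2.16 g/cm³

The rock-salt structure contains Z = 4 formula units per cell; M(NaCl) = 22.99 + 35.45 = 58.44 g/mol.
a³ = (5.640 × 10^-8 cm)³ = 1.794 × 10^-22 cm³.
ρ = 4 × 58.44 / (6.022 × 10²³ × 1.794 × 10^-22) = 2.164 g/cm³.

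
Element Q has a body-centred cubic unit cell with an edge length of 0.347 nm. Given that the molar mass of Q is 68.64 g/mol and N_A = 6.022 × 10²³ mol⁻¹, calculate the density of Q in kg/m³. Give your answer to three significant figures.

A BCC unit cell contains Z = 2 atoms.
Cell volume: a³ = (0.347 nm)³ = (3.470 × 10^-8 cm)³ = 4.178 × 10^-23 cm³.
ρ = Z·M/(N_A·a³) = 2 × 68.64 / (6.022 × 10²³ × 4.178 × 10^-23) = 5.456 g/cm³ = 5460 kg/m³.

5460 kg/m³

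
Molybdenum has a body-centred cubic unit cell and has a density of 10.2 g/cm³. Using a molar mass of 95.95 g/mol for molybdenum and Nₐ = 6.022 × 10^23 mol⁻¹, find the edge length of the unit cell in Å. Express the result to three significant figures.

3.15 Å

With Z = 2 atoms per BCC cell, a³ = Z·M/(N_A·ρ) = 2 × 95.95 / (6.022 × 10²³ × 10.20 g/cm³) = 3.124 × 10^-23 cm³.
a = (3.124 × 10^-23)^(1/3) = 3.150 × 10^-8 cm = 3.15 Å.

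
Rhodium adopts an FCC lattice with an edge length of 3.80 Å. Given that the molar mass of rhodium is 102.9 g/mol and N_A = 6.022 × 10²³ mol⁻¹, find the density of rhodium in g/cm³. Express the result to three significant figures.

12.5 g/cm³

An FCC unit cell contains Z = 4 atoms.
Cell volume: a³ = (3.80 Å)³ = (3.800 × 10^-8 cm)³ = 5.487 × 10^-23 cm³.
ρ = Z·M/(N_A·a³) = 4 × 102.9 / (6.022 × 10²³ × 5.487 × 10^-23) = 12.46 g/cm³.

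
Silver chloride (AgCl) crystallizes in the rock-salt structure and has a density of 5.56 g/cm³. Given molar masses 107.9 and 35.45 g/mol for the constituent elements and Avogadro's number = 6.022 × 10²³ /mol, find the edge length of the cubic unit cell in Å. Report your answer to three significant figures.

5.55 Å

M(AgCl) = 143.35 g/mol; Z = 4 formula units per cell.
a³ = Z·M/(N_A·ρ) = 4 × 143.35 / (6.022 × 10²³ × 5.56) = 1.713 × 10^-22 cm³, so a = 5.553 × 10^-8 cm = 5.55 Å.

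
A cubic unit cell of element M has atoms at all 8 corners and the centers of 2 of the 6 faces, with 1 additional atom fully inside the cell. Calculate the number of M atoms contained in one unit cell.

Corner atoms are shared by 8 cells (1/8 each), face atoms by 2 (1/2 each), interior atoms are unshared.
Net atoms = 8 × 1/8 + 2 × 1/2 + 1 = 1 + 1 + 1 = 3.

3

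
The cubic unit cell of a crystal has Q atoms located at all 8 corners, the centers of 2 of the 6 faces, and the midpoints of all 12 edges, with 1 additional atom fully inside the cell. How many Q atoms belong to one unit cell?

6

Corner atoms are shared by 8 cells (1/8 each), face atoms by 2 (1/2 each), edge atoms by 4 (1/4 each), interior atoms are unshared.
Net atoms = 8 × 1/8 + 2 × 1/2 + 12 × 1/4 + 1 = 1 + 1 + 3 + 1 = 6.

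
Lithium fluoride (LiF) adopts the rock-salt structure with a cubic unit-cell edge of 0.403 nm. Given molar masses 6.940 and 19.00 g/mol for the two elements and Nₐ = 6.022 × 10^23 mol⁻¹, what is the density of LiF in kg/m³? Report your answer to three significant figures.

2630 kg/m³

The rock-salt structure contains Z = 4 formula units per cell; M(LiF) = 6.940 + 19.00 = 25.94 g/mol.
a³ = (4.030 × 10^-8 cm)³ = 6.545 × 10^-23 cm³.
ρ = 4 × 25.94 / (6.022 × 10²³ × 6.545 × 10^-23) = 2.633 g/cm³ = 2630 kg/m³.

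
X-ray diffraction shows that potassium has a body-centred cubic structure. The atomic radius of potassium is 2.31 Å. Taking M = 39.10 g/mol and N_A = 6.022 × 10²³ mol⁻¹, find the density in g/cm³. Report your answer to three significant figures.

0.855 g/cm³

In a BCC lattice, atoms touch along the body diagonal, so √3·a = 4r, giving a = 5.335 Å = 5.335 × 10^-8 cm.
With Z = 2, ρ = Z·M/(N_A·a³) = 2 × 39.10 / (6.022 × 10²³ × 1.518 × 10^-22) = 0.8553 g/cm³.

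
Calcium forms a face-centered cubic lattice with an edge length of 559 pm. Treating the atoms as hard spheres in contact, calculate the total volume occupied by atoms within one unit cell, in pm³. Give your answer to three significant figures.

1.29 × 10^8 pm³

In an FCC lattice atoms touch along the face diagonal, so √2·a = 4r, so r = 0.3536a = 197.6 pm.
V_atoms = Z × (4/3)πr³ = 4 × (4/3)π × (197.6)³ = 1.29 × 10^8 pm³.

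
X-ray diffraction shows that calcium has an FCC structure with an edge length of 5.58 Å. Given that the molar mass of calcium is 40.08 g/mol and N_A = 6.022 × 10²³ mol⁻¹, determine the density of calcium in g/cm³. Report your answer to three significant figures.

An FCC unit cell contains Z = 4 atoms.
Cell volume: a³ = (5.58 Å)³ = (5.580 × 10^-8 cm)³ = 1.737 × 10^-22 cm³.
ρ = Z·M/(N_A·a³) = 4 × 40.08 / (6.022 × 10²³ × 1.737 × 10^-22) = 1.532 g/cm³.

1.53 g/cm³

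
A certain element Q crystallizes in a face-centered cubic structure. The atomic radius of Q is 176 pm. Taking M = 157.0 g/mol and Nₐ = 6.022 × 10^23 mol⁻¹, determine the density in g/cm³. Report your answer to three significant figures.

In an FCC lattice, atoms touch along the face diagonal, so √2·a = 4r, giving a = 497.8 pm = 4.978 × 10^-8 cm.
With Z = 4, ρ = Z·M/(N_A·a³) = 4 × 157.0 / (6.022 × 10²³ × 1.234 × 10^-22) = 8.454 g/cm³.

8.45 g/cm³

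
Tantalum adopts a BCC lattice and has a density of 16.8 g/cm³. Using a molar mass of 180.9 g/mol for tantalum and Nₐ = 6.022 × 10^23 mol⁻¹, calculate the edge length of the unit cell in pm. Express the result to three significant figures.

329 pm

With Z = 2 atoms per BCC cell, a³ = Z·M/(N_A·ρ) = 2 × 180.9 / (6.022 × 10²³ × 16.80 g/cm³) = 3.576 × 10^-23 cm³.
a = (3.576 × 10^-23)^(1/3) = 3.295 × 10^-8 cm = 329 pm.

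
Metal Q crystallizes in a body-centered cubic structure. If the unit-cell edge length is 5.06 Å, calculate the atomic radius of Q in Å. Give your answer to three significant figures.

2.19 Å

In a BCC lattice, atoms touch along the body diagonal, so √3·a = 4r.
r = √3·a/4 = 1.7321 × 5.06 / 4 = 2.19 Å.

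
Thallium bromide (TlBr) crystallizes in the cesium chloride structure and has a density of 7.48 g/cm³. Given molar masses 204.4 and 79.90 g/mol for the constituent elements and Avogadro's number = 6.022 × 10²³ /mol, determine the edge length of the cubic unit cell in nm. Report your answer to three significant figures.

0.398 nm

M(TlBr) = 284.3 g/mol; Z = 1 formula unit per cell.
a³ = Z·M/(N_A·ρ) = 1 × 284.3 / (6.022 × 10²³ × 7.48) = 6.312 × 10^-23 cm³, so a = 3.981 × 10^-8 cm = 0.398 nm.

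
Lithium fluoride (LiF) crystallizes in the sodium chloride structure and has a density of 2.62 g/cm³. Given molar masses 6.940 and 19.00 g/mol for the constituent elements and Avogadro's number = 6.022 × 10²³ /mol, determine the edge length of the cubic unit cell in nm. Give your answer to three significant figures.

M(LiF) = 25.94 g/mol; Z = 4 formula units per cell.
a³ = Z·M/(N_A·ρ) = 4 × 25.94 / (6.022 × 10²³ × 2.62) = 6.576 × 10^-23 cm³, so a = 4.036 × 10^-8 cm = 0.404 nm.

0.404 nm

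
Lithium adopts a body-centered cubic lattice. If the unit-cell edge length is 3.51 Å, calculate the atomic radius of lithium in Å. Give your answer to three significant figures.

In a BCC lattice, atoms touch along the body diagonal, so √3·a = 4r.
r = √3·a/4 = 1.7321 × 3.51 / 4 = 1.52 Å.

1.52 Å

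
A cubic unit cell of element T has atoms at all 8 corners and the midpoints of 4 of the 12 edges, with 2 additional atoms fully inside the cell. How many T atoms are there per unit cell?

Corner atoms are shared by 8 cells (1/8 each), edge atoms by 4 (1/4 each), interior atoms are unshared.
Net atoms = 8 × 1/8 + 4 × 1/4 + 2 = 1 + 1 + 2 = 4.

4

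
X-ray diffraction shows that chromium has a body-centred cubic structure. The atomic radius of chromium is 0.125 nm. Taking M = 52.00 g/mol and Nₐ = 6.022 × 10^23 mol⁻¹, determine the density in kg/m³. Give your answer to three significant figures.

In a BCC lattice, atoms touch along the body diagonal, so √3·a = 4r, giving a = 0.2887 nm = 2.887 × 10^-8 cm.
With Z = 2, ρ = Z·M/(N_A·a³) = 2 × 52.00 / (6.022 × 10²³ × 2.406 × 10^-23) = 7.179 g/cm³ = 7180 kg/m³.

7180 kg/m³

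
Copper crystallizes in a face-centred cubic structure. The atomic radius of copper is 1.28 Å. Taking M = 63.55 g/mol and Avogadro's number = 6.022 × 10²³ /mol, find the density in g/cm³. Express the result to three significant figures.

In an FCC lattice, atoms touch along the face diagonal, so √2·a = 4r, giving a = 3.620 Å = 3.620 × 10^-8 cm.
With Z = 4, ρ = Z·M/(N_A·a³) = 4 × 63.55 / (6.022 × 10²³ × 4.745 × 10^-23) = 8.895 g/cm³.

8.90 g/cm³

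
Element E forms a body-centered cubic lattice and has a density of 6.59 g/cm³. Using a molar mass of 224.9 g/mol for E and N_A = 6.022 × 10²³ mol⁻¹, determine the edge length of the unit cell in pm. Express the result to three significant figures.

484 pm

With Z = 2 atoms per BCC cell, a³ = Z·M/(N_A·ρ) = 2 × 224.9 / (6.022 × 10²³ × 6.590 g/cm³) = 1.133 × 10^-22 cm³.
a = (1.133 × 10^-22)^(1/3) = 4.839 × 10^-8 cm = 484 pm.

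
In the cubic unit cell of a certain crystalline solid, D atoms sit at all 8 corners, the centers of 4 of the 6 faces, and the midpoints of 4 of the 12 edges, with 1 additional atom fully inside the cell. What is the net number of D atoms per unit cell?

Corner atoms are shared by 8 cells (1/8 each), face atoms by 2 (1/2 each), edge atoms by 4 (1/4 each), interior atoms are unshared.
Net atoms = 8 × 1/8 + 4 × 1/2 + 4 × 1/4 + 1 = 1 + 2 + 1 + 1 = 5.

5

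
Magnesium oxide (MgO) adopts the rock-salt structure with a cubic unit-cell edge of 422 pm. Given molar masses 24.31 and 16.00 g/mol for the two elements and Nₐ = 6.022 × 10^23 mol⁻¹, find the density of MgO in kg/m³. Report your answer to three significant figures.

3560 kg/m³

The rock-salt structure contains Z = 4 formula units per cell; M(MgO) = 24.31 + 16.00 = 40.31 g/mol.
a³ = (4.220 × 10^-8 cm)³ = 7.515 × 10^-23 cm³.
ρ = 4 × 40.31 / (6.022 × 10²³ × 7.515 × 10^-23) = 3.563 g/cm³ = 3560 kg/m³.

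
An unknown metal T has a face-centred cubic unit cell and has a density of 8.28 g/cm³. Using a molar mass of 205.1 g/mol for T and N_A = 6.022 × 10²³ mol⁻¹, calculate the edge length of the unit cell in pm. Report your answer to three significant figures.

548 pm

With Z = 4 atoms per FCC cell, a³ = Z·M/(N_A·ρ) = 4 × 205.1 / (6.022 × 10²³ × 8.280 g/cm³) = 1.645 × 10^-22 cm³.
a = (1.645 × 10^-22)^(1/3) = 5.480 × 10^-8 cm = 548 pm.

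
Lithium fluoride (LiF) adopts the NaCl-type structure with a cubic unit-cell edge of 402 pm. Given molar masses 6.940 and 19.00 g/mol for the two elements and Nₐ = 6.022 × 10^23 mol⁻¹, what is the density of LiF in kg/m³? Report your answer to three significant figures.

The NaCl-type structure contains Z = 4 formula units per cell; M(LiF) = 6.940 + 19.00 = 25.94 g/mol.
a³ = (4.020 × 10^-8 cm)³ = 6.496 × 10^-23 cm³.
ρ = 4 × 25.94 / (6.022 × 10²³ × 6.496 × 10^-23) = 2.652 g/cm³ = 2650 kg/m³.

2650 kg/m³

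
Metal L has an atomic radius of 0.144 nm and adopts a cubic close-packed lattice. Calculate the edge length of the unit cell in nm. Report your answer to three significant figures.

In an FCC lattice, atoms touch along the face diagonal, so √2·a = 4r.
a = 4r/√2 = 4 × 0.144 / 1.4142 = 0.407 nm.

0.407 nm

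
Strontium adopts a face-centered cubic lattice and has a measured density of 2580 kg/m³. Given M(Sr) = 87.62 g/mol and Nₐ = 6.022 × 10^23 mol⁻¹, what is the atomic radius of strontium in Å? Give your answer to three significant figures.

2.15 Å

For an FCC cell (Z = 4), a³ = Z·M/(N_A·ρ) = 4 × 87.62 / (6.022 × 10²³ × 2.580) = 2.256 × 10^-22 cm³, so a = 6.087 × 10^-8 cm = 6.087 Å.
Atoms touch along the face diagonal, so √2·a = 4r, so r = 0.3536 × a = 2.15 Å.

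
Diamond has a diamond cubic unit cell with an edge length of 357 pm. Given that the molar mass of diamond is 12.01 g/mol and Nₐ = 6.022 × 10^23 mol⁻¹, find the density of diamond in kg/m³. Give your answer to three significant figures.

3510 kg/m³

A diamond cubic unit cell contains Z = 8 atoms.
Cell volume: a³ = (357 pm)³ = (3.570 × 10^-8 cm)³ = 4.550 × 10^-23 cm³.
ρ = Z·M/(N_A·a³) = 8 × 12.01 / (6.022 × 10²³ × 4.550 × 10^-23) = 3.507 g/cm³ = 3510 kg/m³.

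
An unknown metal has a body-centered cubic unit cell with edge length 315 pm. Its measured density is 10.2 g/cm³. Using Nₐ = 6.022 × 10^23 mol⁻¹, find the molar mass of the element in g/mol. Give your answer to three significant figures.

96.0 g/mol

A BCC cell has Z = 2 atoms; a = 3.150 × 10^-8 cm.
M = ρ·N_A·a³/Z = 10.2 × 6.022 × 10²³ × 3.126 × 10^-23 / 2 = 96.0 g/mol.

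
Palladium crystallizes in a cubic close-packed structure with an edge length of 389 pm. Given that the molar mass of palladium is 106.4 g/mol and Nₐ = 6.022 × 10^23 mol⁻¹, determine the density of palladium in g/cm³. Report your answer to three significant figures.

12.0 g/cm³

An FCC unit cell contains Z = 4 atoms.
Cell volume: a³ = (389 pm)³ = (3.890 × 10^-8 cm)³ = 5.886 × 10^-23 cm³.
ρ = Z·M/(N_A·a³) = 4 × 106.4 / (6.022 × 10²³ × 5.886 × 10^-23) = 12.01 g/cm³.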